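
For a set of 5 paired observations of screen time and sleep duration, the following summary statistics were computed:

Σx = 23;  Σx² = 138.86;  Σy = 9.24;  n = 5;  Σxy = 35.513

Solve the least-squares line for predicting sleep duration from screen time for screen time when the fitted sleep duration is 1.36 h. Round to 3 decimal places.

6.908

Sxx = Σx² − (Σx)²/n = 138.86 − 105.8 = 33.06
Sxy = Σxy − (Σx)(Σy)/n = 35.513 − 42.504 = -6.991
b = Sxy/Sxx = -6.991/33.06 = -0.211464
a = ȳ − b·x̄ = 1.848 − (-0.211464)·4.6 = 2.820734
Set a + b·x = 1.36: x = (1.36 − 2.820734) / (-0.211464) = 6.907721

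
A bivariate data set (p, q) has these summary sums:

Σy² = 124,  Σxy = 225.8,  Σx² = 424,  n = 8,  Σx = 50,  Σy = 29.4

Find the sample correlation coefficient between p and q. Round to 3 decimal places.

0.997

Sxx = Σx² − (Σx)²/n = 424 − 312.5 = 111.5
Sxy = Σxy − (Σx)(Σy)/n = 225.8 − 183.75 = 42.05
Syy = Σy² − (Σy)²/n = 124 − 108.045 = 15.955
r = Sxy/√(Sxx·Syy) = 42.05/√(1778.9825) = 42.05/42.177986 = 0.996966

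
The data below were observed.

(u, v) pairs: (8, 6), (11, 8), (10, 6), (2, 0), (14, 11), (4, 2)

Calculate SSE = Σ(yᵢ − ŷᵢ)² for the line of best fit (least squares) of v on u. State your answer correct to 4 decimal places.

1.8248

n = 6, Σx = 49, Σy = 33, Σxy = 358, Σx² = 501, Σy² = 261
Sxx = Σx² − (Σx)²/n = 501 − 400.166667 = 100.833333
Sxy = Σxy − (Σx)(Σy)/n = 358 − 269.5 = 88.5
Syy = Σy² − (Σy)²/n = 261 − 181.5 = 79.5
b = Sxy/Sxx = 88.5/100.833333 = 0.877686
SSE = Syy − b·Sxy = 79.5 − 0.877686·88.5 = 1.824793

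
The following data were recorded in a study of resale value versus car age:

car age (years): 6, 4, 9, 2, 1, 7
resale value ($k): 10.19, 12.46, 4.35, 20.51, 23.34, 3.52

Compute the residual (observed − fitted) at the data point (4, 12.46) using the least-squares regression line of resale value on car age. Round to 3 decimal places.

-2.076

n = 6, Σx = 29, Σy = 74.37, Σxy = 239.13, Σx² = 187
Sxx = Σx² − (Σx)²/n = 187 − 140.166667 = 46.833333
Sxy = Σxy − (Σx)(Σy)/n = 239.13 − 359.455 = -120.325
b = Sxy/Sxx = -120.325/46.833333 = -2.569217
a = ȳ − b·x̄ = 12.395 − (-2.569217)·4.833333 = 24.812883
ŷ(4) = 24.812883 + (-2.569217)·4 = 14.536014
residual = y − ŷ = 12.46 − 14.536014 = -2.076014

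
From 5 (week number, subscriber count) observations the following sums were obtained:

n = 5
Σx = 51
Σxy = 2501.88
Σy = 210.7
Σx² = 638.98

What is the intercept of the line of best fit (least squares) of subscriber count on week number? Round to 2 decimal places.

11.85

Sxx = Σx² − (Σx)²/n = 638.98 − 520.2 = 118.78
Sxy = Σxy − (Σx)(Σy)/n = 2501.88 − 2149.14 = 352.74
b = Sxy/Sxx = 352.74/118.78 = 2.969692
a = ȳ − b·x̄ = 42.14 − 2.969692·10.2 = 11.849143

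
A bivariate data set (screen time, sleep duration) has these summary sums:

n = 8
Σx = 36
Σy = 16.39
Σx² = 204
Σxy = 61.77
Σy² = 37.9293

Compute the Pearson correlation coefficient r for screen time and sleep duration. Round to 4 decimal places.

-0.8867

Sxx = Σx² − (Σx)²/n = 204 − 162 = 42
Sxy = Σxy − (Σx)(Σy)/n = 61.77 − 73.755 = -11.985
Syy = Σy² − (Σy)²/n = 37.9293 − 33.579012 = 4.350288
r = Sxy/√(Sxx·Syy) = -11.985/√(182.712075) = -11.985/13.517103 = -0.886654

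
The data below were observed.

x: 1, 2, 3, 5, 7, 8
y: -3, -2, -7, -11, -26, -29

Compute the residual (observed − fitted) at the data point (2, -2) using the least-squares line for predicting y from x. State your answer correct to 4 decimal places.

1.5678

n = 6, Σx = 26, Σy = -78, Σxy = -497, Σx² = 152
Sxx = Σx² − (Σx)²/n = 152 − 112.666667 = 39.333333
Sxy = Σxy − (Σx)(Σy)/n = -497 − (-338) = -159
b = Sxy/Sxx = -159/39.333333 = -4.042373
a = ȳ − b·x̄ = -13 − (-4.042373)·4.333333 = 4.516949
ŷ(2) = 4.516949 + (-4.042373)·2 = -3.567797
residual = y − ŷ = -2 − (-3.567797) = 1.567797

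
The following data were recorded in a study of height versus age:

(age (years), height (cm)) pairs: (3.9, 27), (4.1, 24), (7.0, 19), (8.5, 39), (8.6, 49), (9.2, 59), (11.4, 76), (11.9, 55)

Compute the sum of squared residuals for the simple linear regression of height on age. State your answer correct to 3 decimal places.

825.920

n = 8, Σx = 64.6, Σy = 348, Σxy = 3153.3, Σx² = 583.44, Σy² = 17870
Sxx = Σx² − (Σx)²/n = 583.44 − 521.645 = 61.795
Sxy = Σxy − (Σx)(Σy)/n = 3153.3 − 2810.1 = 343.2
Syy = Σy² − (Σy)²/n = 17870 − 15138 = 2732
b = Sxy/Sxx = 343.2/61.795 = 5.553847
SSE = Syy − b·Sxy = 2732 − 5.553847·343.2 = 825.919573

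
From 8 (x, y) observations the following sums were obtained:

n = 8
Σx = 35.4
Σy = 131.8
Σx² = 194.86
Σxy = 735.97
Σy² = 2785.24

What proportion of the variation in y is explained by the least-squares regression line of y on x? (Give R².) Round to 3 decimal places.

Sxx = Σx² − (Σx)²/n = 194.86 − 156.645 = 38.215
Sxy = Σxy − (Σx)(Σy)/n = 735.97 − 583.215 = 152.755
Syy = Σy² − (Σy)²/n = 2785.24 − 2171.405 = 613.835
R² = Sxy²/(Sxx·Syy) = (152.755)²/(38.215·613.835) = 0.994730

0.995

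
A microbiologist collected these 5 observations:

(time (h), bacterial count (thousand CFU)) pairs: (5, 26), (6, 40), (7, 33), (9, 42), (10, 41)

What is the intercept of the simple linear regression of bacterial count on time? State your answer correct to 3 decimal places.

n = 5, Σx = 37, Σy = 182, Σxy = 1389, Σx² = 291
Sxx = Σx² − (Σx)²/n = 291 − 273.8 = 17.2
Sxy = Σxy − (Σx)(Σy)/n = 1389 − 1346.8 = 42.2
b = Sxy/Sxx = 42.2/17.2 = 2.453488
a = ȳ − b·x̄ = 36.4 − 2.453488·7.4 = 18.244186

18.244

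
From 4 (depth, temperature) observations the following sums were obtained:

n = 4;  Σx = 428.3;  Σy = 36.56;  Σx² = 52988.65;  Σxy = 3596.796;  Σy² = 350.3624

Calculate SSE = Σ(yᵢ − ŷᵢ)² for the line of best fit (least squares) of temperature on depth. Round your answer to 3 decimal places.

Sxx = Σx² − (Σx)²/n = 52988.65 − 45860.2225 = 7128.4275
Sxy = Σxy − (Σx)(Σy)/n = 3596.796 − 3914.662 = -317.866
Syy = Σy² − (Σy)²/n = 350.3624 − 334.1584 = 16.204
b = Sxy/Sxx = -317.866/7128.4275 = -0.044591
SSE = Syy − b·Sxy = 16.204 − (-0.044591)·(-317.866) = 2.029935

2.030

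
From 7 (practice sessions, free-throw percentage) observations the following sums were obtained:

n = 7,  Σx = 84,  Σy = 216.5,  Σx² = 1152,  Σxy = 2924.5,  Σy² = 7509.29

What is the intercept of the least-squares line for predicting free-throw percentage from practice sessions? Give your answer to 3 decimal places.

Sxx = Σx² − (Σx)²/n = 1152 − 1008 = 144
Sxy = Σxy − (Σx)(Σy)/n = 2924.5 − 2598 = 326.5
b = Sxy/Sxx = 326.5/144 = 2.267361
a = ȳ − b·x̄ = 30.928571 − 2.267361·12 = 3.720238

3.720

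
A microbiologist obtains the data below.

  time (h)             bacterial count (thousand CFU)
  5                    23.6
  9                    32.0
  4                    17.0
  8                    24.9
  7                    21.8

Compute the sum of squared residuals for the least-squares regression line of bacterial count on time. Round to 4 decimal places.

32.8924

n = 5, Σx = 33, Σy = 119.3, Σxy = 825.8, Σx² = 235, Σy² = 2965.21
Sxx = Σx² − (Σx)²/n = 235 − 217.8 = 17.2
Sxy = Σxy − (Σx)(Σy)/n = 825.8 − 787.38 = 38.42
Syy = Σy² − (Σy)²/n = 2965.21 − 2846.498 = 118.712
b = Sxy/Sxx = 38.42/17.2 = 2.233721
SSE = Syy − b·Sxy = 118.712 − 2.233721·38.42 = 32.892442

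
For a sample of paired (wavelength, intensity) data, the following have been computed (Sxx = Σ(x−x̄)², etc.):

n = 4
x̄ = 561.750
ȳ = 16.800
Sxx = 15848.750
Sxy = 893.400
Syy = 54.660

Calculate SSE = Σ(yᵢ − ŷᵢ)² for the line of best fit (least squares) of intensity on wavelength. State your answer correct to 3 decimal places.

4.299

b = Sxy/Sxx = 893.4/15848.75 = 0.056370
SSE = Syy − b·Sxy = 54.66 − 0.056370·893.4 = 4.298706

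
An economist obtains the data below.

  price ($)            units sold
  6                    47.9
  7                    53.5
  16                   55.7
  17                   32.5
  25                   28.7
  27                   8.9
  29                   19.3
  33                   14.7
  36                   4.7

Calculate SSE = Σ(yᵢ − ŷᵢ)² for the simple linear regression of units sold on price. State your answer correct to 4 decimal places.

n = 9, Σx = 196, Σy = 265.9, Σxy = 4277.4, Σx² = 5210, Σy² = 10828.97
Sxx = Σx² − (Σx)²/n = 5210 − 4268.444444 = 941.555556
Sxy = Σxy − (Σx)(Σy)/n = 4277.4 − 5790.711111 = -1513.311111
Syy = Σy² − (Σy)²/n = 10828.97 − 7855.867778 = 2973.102222
b = Sxy/Sxx = -1513.311111/941.555556 = -1.607246
SSE = Syy − b·Sxy = 2973.102222 − (-1.607246)·(-1513.311111) = 540.839457

540.8395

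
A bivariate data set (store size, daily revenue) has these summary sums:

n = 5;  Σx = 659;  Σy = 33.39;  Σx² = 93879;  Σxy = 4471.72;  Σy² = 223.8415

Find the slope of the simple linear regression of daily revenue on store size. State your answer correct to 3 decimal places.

Sxx = Σx² − (Σx)²/n = 93879 − 86856.2 = 7022.8
Sxy = Σxy − (Σx)(Σy)/n = 4471.72 − 4400.802 = 70.918
b = Sxy/Sxx = 70.918/7022.8 = 0.010098

0.010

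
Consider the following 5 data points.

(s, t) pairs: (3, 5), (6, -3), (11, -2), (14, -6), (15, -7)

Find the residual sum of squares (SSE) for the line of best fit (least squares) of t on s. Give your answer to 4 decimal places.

18.9794

n = 5, Σx = 49, Σy = -13, Σxy = -214, Σx² = 587, Σy² = 123
Sxx = Σx² − (Σx)²/n = 587 − 480.2 = 106.8
Sxy = Σxy − (Σx)(Σy)/n = -214 − (-127.4) = -86.6
Syy = Σy² − (Σy)²/n = 123 − 33.8 = 89.2
b = Sxy/Sxx = -86.6/106.8 = -0.810861
SSE = Syy − b·Sxy = 89.2 − (-0.810861)·(-86.6) = 18.979401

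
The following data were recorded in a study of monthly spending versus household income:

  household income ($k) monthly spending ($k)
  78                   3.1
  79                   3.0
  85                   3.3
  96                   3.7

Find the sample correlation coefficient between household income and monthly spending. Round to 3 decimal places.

n = 4, Σx = 338, Σy = 13.1, Σxy = 1114.5, Σx² = 28766, Σy² = 43.19
Sxx = Σx² − (Σx)²/n = 28766 − 28561 = 205
Sxy = Σxy − (Σx)(Σy)/n = 1114.5 − 1106.95 = 7.55
Syy = Σy² − (Σy)²/n = 43.19 − 42.9025 = 0.2875
r = Sxy/√(Sxx·Syy) = 7.55/√(58.9375) = 7.55/7.677076 = 0.983447

0.983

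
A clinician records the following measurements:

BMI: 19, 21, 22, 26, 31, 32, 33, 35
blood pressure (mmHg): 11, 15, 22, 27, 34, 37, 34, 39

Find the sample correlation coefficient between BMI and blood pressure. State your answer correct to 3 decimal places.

0.975

n = 8, Σx = 219, Σy = 219, Σxy = 6435, Σx² = 6261, Σy² = 6761
Sxx = Σx² − (Σx)²/n = 6261 − 5995.125 = 265.875
Sxy = Σxy − (Σx)(Σy)/n = 6435 − 5995.125 = 439.875
Syy = Σy² − (Σy)²/n = 6761 − 5995.125 = 765.875
r = Sxy/√(Sxx·Syy) = 439.875/√(203627.015625) = 439.875/451.250502 = 0.974791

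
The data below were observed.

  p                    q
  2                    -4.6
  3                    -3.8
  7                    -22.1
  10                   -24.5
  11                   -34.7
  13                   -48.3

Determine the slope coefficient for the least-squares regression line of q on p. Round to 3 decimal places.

-3.744

n = 6, Σx = 46, Σy = -138, Σxy = -1429.9, Σx² = 452
Sxx = Σx² − (Σx)²/n = 452 − 352.666667 = 99.333333
Sxy = Σxy − (Σx)(Σy)/n = -1429.9 − (-1058) = -371.9
b = Sxy/Sxx = -371.9/99.333333 = -3.743960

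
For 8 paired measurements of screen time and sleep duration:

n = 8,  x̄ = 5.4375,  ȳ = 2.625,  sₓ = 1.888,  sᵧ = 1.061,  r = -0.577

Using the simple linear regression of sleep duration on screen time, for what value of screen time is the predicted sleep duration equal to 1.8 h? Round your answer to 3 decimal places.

b = r · sᵧ/sₓ = -0.577 · 1.061/1.888 = -0.324257
a = ȳ − b·x̄ = 2.625 − (-0.324257)·5.4375 = 4.388147
Set a + b·x = 1.8: x = (1.8 − 4.388147) / (-0.324257) = 7.981779

7.982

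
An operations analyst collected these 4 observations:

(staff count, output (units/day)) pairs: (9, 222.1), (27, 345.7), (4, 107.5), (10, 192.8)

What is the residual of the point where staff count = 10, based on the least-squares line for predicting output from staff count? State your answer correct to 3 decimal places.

-0.641

n = 4, Σx = 50, Σy = 868.1, Σxy = 13690.8, Σx² = 926
Sxx = Σx² − (Σx)²/n = 926 − 625 = 301
Sxy = Σxy − (Σx)(Σy)/n = 13690.8 − 10851.25 = 2839.55
b = Sxy/Sxx = 2839.55/301 = 9.433721
a = ȳ − b·x̄ = 217.025 − 9.433721·12.5 = 99.103488
ŷ(10) = 99.103488 + 9.433721·10 = 193.440698
residual = y − ŷ = 192.8 − 193.440698 = -0.640698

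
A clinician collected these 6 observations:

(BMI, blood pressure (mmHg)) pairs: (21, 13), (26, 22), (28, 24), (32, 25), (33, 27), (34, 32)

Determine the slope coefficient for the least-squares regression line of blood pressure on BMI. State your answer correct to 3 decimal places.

1.202

n = 6, Σx = 174, Σy = 143, Σxy = 4296, Σx² = 5170
Sxx = Σx² − (Σx)²/n = 5170 − 5046 = 124
Sxy = Σxy − (Σx)(Σy)/n = 4296 − 4147 = 149
b = Sxy/Sxx = 149/124 = 1.201613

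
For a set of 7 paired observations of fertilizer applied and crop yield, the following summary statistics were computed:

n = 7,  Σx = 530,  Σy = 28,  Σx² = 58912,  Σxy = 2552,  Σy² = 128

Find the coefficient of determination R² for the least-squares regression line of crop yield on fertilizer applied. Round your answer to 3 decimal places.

0.621

Sxx = Σx² − (Σx)²/n = 58912 − 40128.571429 = 18783.428571
Sxy = Σxy − (Σx)(Σy)/n = 2552 − 2120 = 432
Syy = Σy² − (Σy)²/n = 128 − 112 = 16
R² = Sxy²/(Sxx·Syy) = (432)²/(18783.428571·16) = 0.620973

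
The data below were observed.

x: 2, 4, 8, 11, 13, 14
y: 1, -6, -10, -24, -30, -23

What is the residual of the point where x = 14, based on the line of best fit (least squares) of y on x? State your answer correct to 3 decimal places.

4.877

n = 6, Σx = 52, Σy = -92, Σxy = -1078, Σx² = 570
Sxx = Σx² − (Σx)²/n = 570 − 450.666667 = 119.333333
Sxy = Σxy − (Σx)(Σy)/n = -1078 − (-797.333333) = -280.666667
b = Sxy/Sxx = -280.666667/119.333333 = -2.351955
a = ȳ − b·x̄ = -15.333333 − (-2.351955)·8.666667 = 5.050279
ŷ(14) = 5.050279 + (-2.351955)·14 = -27.877095
residual = y − ŷ = -23 − (-27.877095) = 4.877095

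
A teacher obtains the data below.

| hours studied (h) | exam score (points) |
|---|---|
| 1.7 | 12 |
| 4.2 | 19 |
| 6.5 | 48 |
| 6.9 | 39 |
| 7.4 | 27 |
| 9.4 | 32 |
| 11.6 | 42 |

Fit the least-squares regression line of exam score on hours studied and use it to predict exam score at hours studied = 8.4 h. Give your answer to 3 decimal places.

35.733

n = 7, Σx = 47.7, Σy = 219, Σxy = 1669.1, Σx² = 388.07
Sxx = Σx² − (Σx)²/n = 388.07 − 325.041429 = 63.028571
Sxy = Σxy − (Σx)(Σy)/n = 1669.1 − 1492.328571 = 176.771429
b = Sxy/Sxx = 176.771429/63.028571 = 2.804624
a = ȳ − b·x̄ = 31.285714 − 2.804624·6.814286 = 12.174207
ŷ(8.4) = a + b·8.4 = 12.174207 + 2.804624·8.4 = 35.733046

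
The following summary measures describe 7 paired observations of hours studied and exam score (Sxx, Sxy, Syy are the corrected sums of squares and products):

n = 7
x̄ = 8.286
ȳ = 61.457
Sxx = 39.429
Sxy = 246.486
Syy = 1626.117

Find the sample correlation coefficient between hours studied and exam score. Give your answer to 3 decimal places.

0.973

r = Sxy/√(Sxx·Syy) = 246.486/√(64116.167193) = 246.486/253.211704 = 0.973438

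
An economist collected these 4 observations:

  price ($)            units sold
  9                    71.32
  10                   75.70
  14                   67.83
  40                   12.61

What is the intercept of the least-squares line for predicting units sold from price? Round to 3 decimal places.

n = 4, Σx = 73, Σy = 227.46, Σxy = 2852.9, Σx² = 1977
Sxx = Σx² − (Σx)²/n = 1977 − 1332.25 = 644.75
Sxy = Σxy − (Σx)(Σy)/n = 2852.9 − 4151.145 = -1298.245
b = Sxy/Sxx = -1298.245/644.75 = -2.013563
a = ȳ − b·x̄ = 56.865 − (-2.013563)·18.25 = 93.612532

93.613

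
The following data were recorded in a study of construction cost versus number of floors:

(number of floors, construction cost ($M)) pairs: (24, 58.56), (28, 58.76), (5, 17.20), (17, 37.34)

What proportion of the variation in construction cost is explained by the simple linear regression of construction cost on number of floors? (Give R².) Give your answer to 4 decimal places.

0.9674

n = 4, Σx = 74, Σy = 171.86, Σxy = 3771.5, Σx² = 1674, Σy² = 8572.1268
Sxx = Σx² − (Σx)²/n = 1674 − 1369 = 305
Sxy = Σxy − (Σx)(Σy)/n = 3771.5 − 3179.41 = 592.09
Syy = Σy² − (Σy)²/n = 8572.1268 − 7383.9649 = 1188.1619
R² = Sxy²/(Sxx·Syy) = (592.09)²/(305·1188.1619) = 0.967386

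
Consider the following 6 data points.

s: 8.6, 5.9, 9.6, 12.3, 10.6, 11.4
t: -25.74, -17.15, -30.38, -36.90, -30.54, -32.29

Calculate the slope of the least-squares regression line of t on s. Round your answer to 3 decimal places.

-2.912

n = 6, Σx = 58.4, Σy = -173, Σxy = -1759.897, Σx² = 594.54
Sxx = Σx² − (Σx)²/n = 594.54 − 568.426667 = 26.113333
Sxy = Σxy − (Σx)(Σy)/n = -1759.897 − (-1683.866667) = -76.030333
b = Sxy/Sxx = -76.030333/26.113333 = -2.911552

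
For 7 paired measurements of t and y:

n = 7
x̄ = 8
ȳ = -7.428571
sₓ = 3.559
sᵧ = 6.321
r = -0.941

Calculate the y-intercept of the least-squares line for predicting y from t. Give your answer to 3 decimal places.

b = r · sᵧ/sₓ = -0.941 · 6.321/3.559 = -1.671273
a = ȳ − b·x̄ = -7.428571 − (-1.671273)·8 = 5.941614

5.942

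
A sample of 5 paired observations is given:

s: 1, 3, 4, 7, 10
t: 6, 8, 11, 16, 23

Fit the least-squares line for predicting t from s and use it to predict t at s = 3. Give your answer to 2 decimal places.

8.96

n = 5, Σx = 25, Σy = 64, Σxy = 416, Σx² = 175
Sxx = Σx² − (Σx)²/n = 175 − 125 = 50
Sxy = Σxy − (Σx)(Σy)/n = 416 − 320 = 96
b = Sxy/Sxx = 96/50 = 1.92
a = ȳ − b·x̄ = 12.8 − 1.92·5 = 3.2
ŷ(3) = a + b·3 = 3.2 + 1.92·3 = 8.96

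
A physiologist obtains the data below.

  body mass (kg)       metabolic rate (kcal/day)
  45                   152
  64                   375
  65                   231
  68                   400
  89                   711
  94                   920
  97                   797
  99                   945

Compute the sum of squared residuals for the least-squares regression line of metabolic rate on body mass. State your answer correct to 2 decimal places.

n = 8, Σx = 621, Σy = 4531, Σxy = 393678, Σx² = 50937, Σy² = 3257245
Sxx = Σx² − (Σx)²/n = 50937 − 48205.125 = 2731.875
Sxy = Σxy − (Σx)(Σy)/n = 393678 − 351718.875 = 41959.125
Syy = Σy² − (Σy)²/n = 3257245 − 2566245.125 = 690999.875
b = Sxy/Sxx = 41959.125/2731.875 = 15.359094
SSE = Syy − b·Sxy = 690999.875 − 15.359094·41959.125 = 46545.728758

46545.73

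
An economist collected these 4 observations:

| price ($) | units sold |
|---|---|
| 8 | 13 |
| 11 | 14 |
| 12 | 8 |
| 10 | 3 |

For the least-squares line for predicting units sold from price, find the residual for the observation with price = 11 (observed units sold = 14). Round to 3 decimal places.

n = 4, Σx = 41, Σy = 38, Σxy = 384, Σx² = 429
Sxx = Σx² − (Σx)²/n = 429 − 420.25 = 8.75
Sxy = Σxy − (Σx)(Σy)/n = 384 − 389.5 = -5.5
b = Sxy/Sxx = -5.5/8.75 = -0.628571
a = ȳ − b·x̄ = 9.5 − (-0.628571)·10.25 = 15.942857
ŷ(11) = 15.942857 + (-0.628571)·11 = 9.028571
residual = y − ŷ = 14 − 9.028571 = 4.971429

4.971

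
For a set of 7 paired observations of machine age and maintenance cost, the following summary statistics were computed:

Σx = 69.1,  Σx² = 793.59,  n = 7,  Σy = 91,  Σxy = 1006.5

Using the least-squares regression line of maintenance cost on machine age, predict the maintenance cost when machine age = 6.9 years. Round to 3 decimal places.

10.116

Sxx = Σx² − (Σx)²/n = 793.59 − 682.115714 = 111.474286
Sxy = Σxy − (Σx)(Σy)/n = 1006.5 − 898.3 = 108.2
b = Sxy/Sxx = 108.2/111.474286 = 0.970627
a = ȳ − b·x̄ = 13 − 0.970627·9.871429 = 3.418521
ŷ(6.9) = a + b·6.9 = 3.418521 + 0.970627·6.9 = 10.115850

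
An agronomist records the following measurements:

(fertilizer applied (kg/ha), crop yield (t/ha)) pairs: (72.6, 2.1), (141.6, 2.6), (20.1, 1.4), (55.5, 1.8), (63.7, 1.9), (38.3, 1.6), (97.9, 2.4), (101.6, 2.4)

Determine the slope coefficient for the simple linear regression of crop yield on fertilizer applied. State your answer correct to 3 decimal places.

n = 8, Σx = 591.3, Σy = 16.2, Σxy = 1309.77, Σx² = 54237.13
Sxx = Σx² − (Σx)²/n = 54237.13 − 43704.46125 = 10532.66875
Sxy = Σxy − (Σx)(Σy)/n = 1309.77 − 1197.3825 = 112.3875
b = Sxy/Sxx = 112.3875/10532.66875 = 0.010670

0.011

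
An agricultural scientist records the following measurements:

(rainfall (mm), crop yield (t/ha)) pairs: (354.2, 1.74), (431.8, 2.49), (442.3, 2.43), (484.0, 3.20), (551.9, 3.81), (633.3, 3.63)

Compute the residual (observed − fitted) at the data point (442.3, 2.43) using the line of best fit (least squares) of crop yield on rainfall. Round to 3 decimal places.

-0.148

n = 6, Σx = 2897.5, Σy = 17.3, Σxy = 8716.697, Σx² = 1447456.67
Sxx = Σx² − (Σx)²/n = 1447456.67 − 1399251.041667 = 48205.628333
Sxy = Σxy − (Σx)(Σy)/n = 8716.697 − 8354.458333 = 362.238667
b = Sxy/Sxx = 362.238667/48205.628333 = 0.007514
a = ȳ − b·x̄ = 2.883333 − 0.007514·482.916667 = -0.745519
ŷ(442.3) = -0.745519 + 0.007514·442.3 = 2.578122
residual = y − ŷ = 2.43 − 2.578122 = -0.148122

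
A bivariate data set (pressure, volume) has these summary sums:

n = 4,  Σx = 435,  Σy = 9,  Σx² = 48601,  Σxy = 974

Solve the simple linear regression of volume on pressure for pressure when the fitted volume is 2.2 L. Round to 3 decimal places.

122.379

Sxx = Σx² − (Σx)²/n = 48601 − 47306.25 = 1294.75
Sxy = Σxy − (Σx)(Σy)/n = 974 − 978.75 = -4.75
b = Sxy/Sxx = -4.75/1294.75 = -0.003669
a = ȳ − b·x̄ = 2.25 − (-0.003669)·108.75 = 2.648967
Set a + b·x = 2.2: x = (2.2 − 2.648967) / (-0.003669) = 122.378947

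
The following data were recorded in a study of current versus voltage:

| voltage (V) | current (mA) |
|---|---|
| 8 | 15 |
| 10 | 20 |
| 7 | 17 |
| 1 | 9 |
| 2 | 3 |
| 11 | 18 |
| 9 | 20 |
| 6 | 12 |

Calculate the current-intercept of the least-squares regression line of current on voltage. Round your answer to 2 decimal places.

4.33

n = 8, Σx = 54, Σy = 114, Σxy = 904, Σx² = 456
Sxx = Σx² − (Σx)²/n = 456 − 364.5 = 91.5
Sxy = Σxy − (Σx)(Σy)/n = 904 − 769.5 = 134.5
b = Sxy/Sxx = 134.5/91.5 = 1.469945
a = ȳ − b·x̄ = 14.25 − 1.469945·6.75 = 4.327869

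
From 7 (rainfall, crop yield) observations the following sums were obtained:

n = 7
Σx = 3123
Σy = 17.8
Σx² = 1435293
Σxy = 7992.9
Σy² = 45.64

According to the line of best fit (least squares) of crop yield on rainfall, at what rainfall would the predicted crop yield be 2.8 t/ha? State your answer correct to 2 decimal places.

Sxx = Σx² − (Σx)²/n = 1435293 − 1393304.142857 = 41988.857143
Sxy = Σxy − (Σx)(Σy)/n = 7992.9 − 7941.342857 = 51.557143
b = Sxy/Sxx = 51.557143/41988.857143 = 0.001228
a = ȳ − b·x̄ = 2.542857 − 0.001228·446.142857 = 1.995049
Set a + b·x = 2.8: x = (2.8 − 1.995049) / 0.001228 = 655.563591

655.56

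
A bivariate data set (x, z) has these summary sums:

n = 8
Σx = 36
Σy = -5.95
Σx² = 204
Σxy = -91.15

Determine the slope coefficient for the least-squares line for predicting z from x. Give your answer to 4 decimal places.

-1.5327

Sxx = Σx² − (Σx)²/n = 204 − 162 = 42
Sxy = Σxy − (Σx)(Σy)/n = -91.15 − (-26.775) = -64.375
b = Sxy/Sxx = -64.375/42 = -1.532738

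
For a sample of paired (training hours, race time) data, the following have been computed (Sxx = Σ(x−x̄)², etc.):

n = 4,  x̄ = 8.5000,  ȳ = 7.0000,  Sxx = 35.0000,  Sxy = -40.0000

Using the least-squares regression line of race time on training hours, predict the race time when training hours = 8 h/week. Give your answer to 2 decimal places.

7.57

b = Sxy/Sxx = -40/35 = -1.142857
a = ȳ − b·x̄ = 7 − (-1.142857)·8.5 = 16.714286
ŷ(8) = a + b·8 = 16.714286 + (-1.142857)·8 = 7.571429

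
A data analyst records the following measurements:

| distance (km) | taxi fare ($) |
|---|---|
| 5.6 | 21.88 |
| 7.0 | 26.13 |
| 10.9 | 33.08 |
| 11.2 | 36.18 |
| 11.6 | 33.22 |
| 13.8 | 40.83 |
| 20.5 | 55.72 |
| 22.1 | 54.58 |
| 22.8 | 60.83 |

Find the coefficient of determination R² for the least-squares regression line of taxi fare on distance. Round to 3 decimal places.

n = 9, Σx = 125.5, Σy = 362.45, Σxy = 5755.434, Σx² = 2078.11, Σy² = 16119.4311
Sxx = Σx² − (Σx)²/n = 2078.11 − 1750.027778 = 328.082222
Sxy = Σxy − (Σx)(Σy)/n = 5755.434 − 5054.163889 = 701.270111
Syy = Σy² − (Σy)²/n = 16119.4311 − 14596.666944 = 1522.764156
R² = Sxy²/(Sxx·Syy) = (701.270111)²/(328.082222·1522.764156) = 0.984363

0.984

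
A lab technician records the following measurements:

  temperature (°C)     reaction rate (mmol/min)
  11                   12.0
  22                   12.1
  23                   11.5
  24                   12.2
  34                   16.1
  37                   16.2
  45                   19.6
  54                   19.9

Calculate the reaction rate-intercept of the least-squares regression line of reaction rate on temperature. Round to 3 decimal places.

n = 8, Σx = 250, Σy = 119.6, Σxy = 4058.9, Σx² = 9176
Sxx = Σx² − (Σx)²/n = 9176 − 7812.5 = 1363.5
Sxy = Σxy − (Σx)(Σy)/n = 4058.9 − 3737.5 = 321.4
b = Sxy/Sxx = 321.4/1363.5 = 0.235717
a = ȳ − b·x̄ = 14.95 − 0.235717·31.25 = 7.583847

7.584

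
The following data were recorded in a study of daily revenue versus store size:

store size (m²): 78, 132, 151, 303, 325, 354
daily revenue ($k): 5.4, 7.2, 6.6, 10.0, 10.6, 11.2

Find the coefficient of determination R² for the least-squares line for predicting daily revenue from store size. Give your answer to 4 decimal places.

0.9816

n = 6, Σx = 1343, Σy = 51, Σxy = 12808, Σx² = 369059, Σy² = 462.36
Sxx = Σx² − (Σx)²/n = 369059 − 300608.166667 = 68450.833333
Sxy = Σxy − (Σx)(Σy)/n = 12808 − 11415.5 = 1392.5
Syy = Σy² − (Σy)²/n = 462.36 − 433.5 = 28.86
R² = Sxy²/(Sxx·Syy) = (1392.5)²/(68450.833333·28.86) = 0.981557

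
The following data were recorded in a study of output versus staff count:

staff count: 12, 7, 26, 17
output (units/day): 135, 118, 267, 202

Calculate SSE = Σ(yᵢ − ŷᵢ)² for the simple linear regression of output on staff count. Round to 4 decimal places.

n = 4, Σx = 62, Σy = 722, Σxy = 12822, Σx² = 1158, Σy² = 144242
Sxx = Σx² − (Σx)²/n = 1158 − 961 = 197
Sxy = Σxy − (Σx)(Σy)/n = 12822 − 11191 = 1631
Syy = Σy² − (Σy)²/n = 144242 − 130321 = 13921
b = Sxy/Sxx = 1631/197 = 8.279188
SSE = Syy − b·Sxy = 13921 − 8.279188·1631 = 417.644670

417.6447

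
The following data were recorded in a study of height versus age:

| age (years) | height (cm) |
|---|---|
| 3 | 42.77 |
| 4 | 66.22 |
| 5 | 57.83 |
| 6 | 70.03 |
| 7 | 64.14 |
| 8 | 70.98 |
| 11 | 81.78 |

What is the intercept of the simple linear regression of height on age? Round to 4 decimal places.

n = 7, Σx = 44, Σy = 453.75, Σxy = 3018.92, Σx² = 320
Sxx = Σx² − (Σx)²/n = 320 − 276.571429 = 43.428571
Sxy = Σxy − (Σx)(Σy)/n = 3018.92 − 2852.142857 = 166.777143
b = Sxy/Sxx = 166.777143/43.428571 = 3.840263
a = ȳ − b·x̄ = 64.821429 − 3.840263·6.285714 = 40.682632

40.6826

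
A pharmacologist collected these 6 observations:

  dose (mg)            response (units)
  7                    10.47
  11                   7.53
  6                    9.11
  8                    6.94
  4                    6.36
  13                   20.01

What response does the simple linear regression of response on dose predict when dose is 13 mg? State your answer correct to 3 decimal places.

n = 6, Σx = 49, Σy = 60.42, Σxy = 551.87, Σx² = 455
Sxx = Σx² − (Σx)²/n = 455 − 400.166667 = 54.833333
Sxy = Σxy − (Σx)(Σy)/n = 551.87 − 493.43 = 58.44
b = Sxy/Sxx = 58.44/54.833333 = 1.065775
a = ȳ − b·x̄ = 10.07 − 1.065775·8.166667 = 1.366170
ŷ(13) = a + b·13 = 1.366170 + 1.065775·13 = 15.221246

15.221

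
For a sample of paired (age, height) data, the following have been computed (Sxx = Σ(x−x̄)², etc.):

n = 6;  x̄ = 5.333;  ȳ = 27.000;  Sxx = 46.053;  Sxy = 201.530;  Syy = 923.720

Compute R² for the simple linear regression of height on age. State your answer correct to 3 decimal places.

R² = Sxy²/(Sxx·Syy) = (201.53)²/(46.053·923.72) = 0.954731

0.955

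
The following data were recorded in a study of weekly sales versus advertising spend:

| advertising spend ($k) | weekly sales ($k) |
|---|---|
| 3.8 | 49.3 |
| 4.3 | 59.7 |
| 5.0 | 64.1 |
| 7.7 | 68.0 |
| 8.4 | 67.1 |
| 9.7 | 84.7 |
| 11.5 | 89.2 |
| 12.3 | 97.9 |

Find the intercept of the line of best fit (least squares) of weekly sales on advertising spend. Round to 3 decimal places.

n = 8, Σx = 62.7, Σy = 580, Σxy = 4903.35, Σx² = 565.41
Sxx = Σx² − (Σx)²/n = 565.41 − 491.41125 = 73.99875
Sxy = Σxy − (Σx)(Σy)/n = 4903.35 − 4545.75 = 357.6
b = Sxy/Sxx = 357.6/73.99875 = 4.832514
a = ȳ − b·x̄ = 72.5 − 4.832514·7.8375 = 34.625171

34.625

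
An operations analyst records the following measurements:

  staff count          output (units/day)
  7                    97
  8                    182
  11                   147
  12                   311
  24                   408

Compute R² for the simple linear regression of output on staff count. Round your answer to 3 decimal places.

0.786

n = 5, Σx = 62, Σy = 1145, Σxy = 17276, Σx² = 954, Σy² = 327327
Sxx = Σx² − (Σx)²/n = 954 − 768.8 = 185.2
Sxy = Σxy − (Σx)(Σy)/n = 17276 − 14198 = 3078
Syy = Σy² − (Σy)²/n = 327327 − 262205 = 65122
R² = Sxy²/(Sxx·Syy) = (3078)²/(185.2·65122) = 0.785540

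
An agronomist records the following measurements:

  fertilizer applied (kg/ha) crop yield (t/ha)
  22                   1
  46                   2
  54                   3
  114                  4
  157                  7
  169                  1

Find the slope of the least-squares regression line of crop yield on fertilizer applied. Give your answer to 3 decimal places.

0.016

n = 6, Σx = 562, Σy = 18, Σxy = 2000, Σx² = 71722
Sxx = Σx² − (Σx)²/n = 71722 − 52640.666667 = 19081.333333
Sxy = Σxy − (Σx)(Σy)/n = 2000 − 1686 = 314
b = Sxy/Sxx = 314/19081.333333 = 0.016456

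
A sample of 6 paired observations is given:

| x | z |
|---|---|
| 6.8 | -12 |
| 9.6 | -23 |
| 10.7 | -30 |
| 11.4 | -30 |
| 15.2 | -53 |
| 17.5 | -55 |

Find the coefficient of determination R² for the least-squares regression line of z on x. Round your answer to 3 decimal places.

n = 6, Σx = 71.2, Σy = -203, Σxy = -2733.5, Σx² = 920.14, Σy² = 8307
Sxx = Σx² − (Σx)²/n = 920.14 − 844.906667 = 75.233333
Sxy = Σxy − (Σx)(Σy)/n = -2733.5 − (-2408.933333) = -324.566667
Syy = Σy² − (Σy)²/n = 8307 − 6868.166667 = 1438.833333
R² = Sxy²/(Sxx·Syy) = (-324.566667)²/(75.233333·1438.833333) = 0.973166

0.973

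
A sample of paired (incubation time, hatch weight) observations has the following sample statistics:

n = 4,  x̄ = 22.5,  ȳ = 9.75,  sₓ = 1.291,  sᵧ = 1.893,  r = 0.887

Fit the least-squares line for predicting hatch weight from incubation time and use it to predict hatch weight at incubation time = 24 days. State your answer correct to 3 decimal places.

b = r · sᵧ/sₓ = 0.887 · 1.893/1.291 = 1.300613
a = ȳ − b·x̄ = 9.75 − 1.300613·22.5 = -19.513786
ŷ(24) = a + b·24 = -19.513786 + 1.300613·24 = 11.700919

11.701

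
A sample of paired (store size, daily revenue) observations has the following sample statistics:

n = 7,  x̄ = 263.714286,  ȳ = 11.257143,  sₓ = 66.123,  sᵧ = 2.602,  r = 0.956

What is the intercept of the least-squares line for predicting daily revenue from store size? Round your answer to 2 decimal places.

b = r · sᵧ/sₓ = 0.956 · 2.602/66.123 = 0.037619
a = ȳ − b·x̄ = 11.257143 − 0.037619·263.714286 = 1.336352

1.34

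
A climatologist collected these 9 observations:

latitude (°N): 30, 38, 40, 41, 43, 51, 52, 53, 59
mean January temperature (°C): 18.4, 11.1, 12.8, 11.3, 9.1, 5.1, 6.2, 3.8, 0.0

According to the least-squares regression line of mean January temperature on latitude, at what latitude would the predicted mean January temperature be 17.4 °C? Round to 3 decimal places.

30.476

n = 9, Σx = 407, Σy = 77.8, Σxy = 3124.3, Σx² = 19069
Sxx = Σx² − (Σx)²/n = 19069 − 18405.444444 = 663.555556
Sxy = Σxy − (Σx)(Σy)/n = 3124.3 − 3518.288889 = -393.988889
b = Sxy/Sxx = -393.988889/663.555556 = -0.593754
a = ȳ − b·x̄ = 8.644444 − (-0.593754)·45.222222 = 35.495328
Set a + b·x = 17.4: x = (17.4 − 35.495328) / (-0.593754) = 30.476127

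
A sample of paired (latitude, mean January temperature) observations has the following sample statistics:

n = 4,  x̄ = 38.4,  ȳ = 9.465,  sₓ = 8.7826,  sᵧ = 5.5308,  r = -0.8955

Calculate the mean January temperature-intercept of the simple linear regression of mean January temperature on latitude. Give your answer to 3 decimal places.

b = r · sᵧ/sₓ = -0.8955 · 5.5308/8.7826 = -0.563937
a = ȳ − b·x̄ = 9.465 − (-0.563937)·38.4 = 31.120173

31.120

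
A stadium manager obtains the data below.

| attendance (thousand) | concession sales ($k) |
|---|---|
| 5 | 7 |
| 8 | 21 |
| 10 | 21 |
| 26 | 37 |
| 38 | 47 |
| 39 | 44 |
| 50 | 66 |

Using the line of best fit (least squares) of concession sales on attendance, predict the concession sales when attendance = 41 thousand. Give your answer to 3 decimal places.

n = 7, Σx = 176, Σy = 243, Σxy = 8177, Σx² = 6330
Sxx = Σx² − (Σx)²/n = 6330 − 4425.142857 = 1904.857143
Sxy = Σxy − (Σx)(Σy)/n = 8177 − 6109.714286 = 2067.285714
b = Sxy/Sxx = 2067.285714/1904.857143 = 1.085271
a = ȳ − b·x̄ = 34.714286 − 1.085271·25.142857 = 7.427479
ŷ(41) = a + b·41 = 7.427479 + 1.085271·41 = 51.923579

51.924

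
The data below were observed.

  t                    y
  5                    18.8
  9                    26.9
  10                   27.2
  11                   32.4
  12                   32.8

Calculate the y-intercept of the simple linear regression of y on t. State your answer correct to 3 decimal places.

8.318

n = 5, Σx = 47, Σy = 138.1, Σxy = 1358.1, Σx² = 471
Sxx = Σx² − (Σx)²/n = 471 − 441.8 = 29.2
Sxy = Σxy − (Σx)(Σy)/n = 1358.1 − 1298.14 = 59.96
b = Sxy/Sxx = 59.96/29.2 = 2.053425
a = ȳ − b·x̄ = 27.62 − 2.053425·9.4 = 8.317808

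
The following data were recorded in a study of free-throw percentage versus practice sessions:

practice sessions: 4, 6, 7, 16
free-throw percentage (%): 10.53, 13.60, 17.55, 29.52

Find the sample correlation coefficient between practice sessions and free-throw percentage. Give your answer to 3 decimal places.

n = 4, Σx = 33, Σy = 71.2, Σxy = 718.89, Σx² = 357, Σy² = 1475.2738
Sxx = Σx² − (Σx)²/n = 357 − 272.25 = 84.75
Sxy = Σxy − (Σx)(Σy)/n = 718.89 − 587.4 = 131.49
Syy = Σy² − (Σy)²/n = 1475.2738 − 1267.36 = 207.9138
r = Sxy/√(Sxx·Syy) = 131.49/√(17620.69455) = 131.49/132.742964 = 0.990561

0.991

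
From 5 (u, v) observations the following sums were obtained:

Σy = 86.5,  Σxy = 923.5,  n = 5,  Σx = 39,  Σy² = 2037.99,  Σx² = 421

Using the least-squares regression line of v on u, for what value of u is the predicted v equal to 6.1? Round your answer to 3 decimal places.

Sxx = Σx² − (Σx)²/n = 421 − 304.2 = 116.8
Sxy = Σxy − (Σx)(Σy)/n = 923.5 − 674.7 = 248.8
b = Sxy/Sxx = 248.8/116.8 = 2.130137
a = ȳ − b·x̄ = 17.3 − 2.130137·7.8 = 0.684932
Set a + b·x = 6.1: x = (6.1 − 0.684932) / 2.130137 = 2.542122

2.542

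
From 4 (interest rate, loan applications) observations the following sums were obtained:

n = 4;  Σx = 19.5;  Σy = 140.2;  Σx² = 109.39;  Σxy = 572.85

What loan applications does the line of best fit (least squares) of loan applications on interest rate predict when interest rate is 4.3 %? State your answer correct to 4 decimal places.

39.4897

Sxx = Σx² − (Σx)²/n = 109.39 − 95.0625 = 14.3275
Sxy = Σxy − (Σx)(Σy)/n = 572.85 − 683.475 = -110.625
b = Sxy/Sxx = -110.625/14.3275 = -7.721166
a = ȳ − b·x̄ = 35.05 − (-7.721166)·4.875 = 72.690682
ŷ(4.3) = a + b·4.3 = 72.690682 + (-7.721166)·4.3 = 39.489670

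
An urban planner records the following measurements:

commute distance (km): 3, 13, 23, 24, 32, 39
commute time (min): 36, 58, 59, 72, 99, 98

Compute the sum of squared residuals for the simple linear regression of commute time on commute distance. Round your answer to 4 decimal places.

n = 6, Σx = 134, Σy = 422, Σxy = 10937, Σx² = 3828, Σy² = 32730
Sxx = Σx² − (Σx)²/n = 3828 − 2992.666667 = 835.333333
Sxy = Σxy − (Σx)(Σy)/n = 10937 − 9424.666667 = 1512.333333
Syy = Σy² − (Σy)²/n = 32730 − 29680.666667 = 3049.333333
b = Sxy/Sxx = 1512.333333/835.333333 = 1.810455
SSE = Syy − b·Sxy = 3049.333333 − 1.810455·1512.333333 = 311.322027

311.3220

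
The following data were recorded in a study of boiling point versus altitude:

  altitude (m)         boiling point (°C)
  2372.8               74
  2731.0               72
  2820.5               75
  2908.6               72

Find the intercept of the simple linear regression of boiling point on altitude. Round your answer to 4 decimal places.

n = 4, Σx = 10832.9, Σy = 293, Σxy = 793175.9, Σx² = 29503715.05
Sxx = Σx² − (Σx)²/n = 29503715.05 − 29337930.6025 = 165784.4475
Sxy = Σxy − (Σx)(Σy)/n = 793175.9 − 793509.925 = -334.025
b = Sxy/Sxx = -334.025/165784.4475 = -0.002015
a = ȳ − b·x̄ = 73.25 − (-0.002015)·2708.225 = 78.706572

78.7066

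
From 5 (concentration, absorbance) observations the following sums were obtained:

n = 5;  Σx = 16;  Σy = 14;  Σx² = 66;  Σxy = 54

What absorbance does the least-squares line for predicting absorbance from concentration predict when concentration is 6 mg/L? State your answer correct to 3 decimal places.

Sxx = Σx² − (Σx)²/n = 66 − 51.2 = 14.8
Sxy = Σxy − (Σx)(Σy)/n = 54 − 44.8 = 9.2
b = Sxy/Sxx = 9.2/14.8 = 0.621622
a = ȳ − b·x̄ = 2.8 − 0.621622·3.2 = 0.810811
ŷ(6) = a + b·6 = 0.810811 + 0.621622·6 = 4.540541

4.541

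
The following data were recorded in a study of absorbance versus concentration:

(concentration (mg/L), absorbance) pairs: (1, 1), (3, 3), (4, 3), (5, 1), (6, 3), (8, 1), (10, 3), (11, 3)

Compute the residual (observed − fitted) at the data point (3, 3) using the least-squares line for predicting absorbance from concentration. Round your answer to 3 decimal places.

1.036

n = 8, Σx = 48, Σy = 18, Σxy = 116, Σx² = 372
Sxx = Σx² − (Σx)²/n = 372 − 288 = 84
Sxy = Σxy − (Σx)(Σy)/n = 116 − 108 = 8
b = Sxy/Sxx = 8/84 = 0.095238
a = ȳ − b·x̄ = 2.25 − 0.095238·6 = 1.678571
ŷ(3) = 1.678571 + 0.095238·3 = 1.964286
residual = y − ŷ = 3 − 1.964286 = 1.035714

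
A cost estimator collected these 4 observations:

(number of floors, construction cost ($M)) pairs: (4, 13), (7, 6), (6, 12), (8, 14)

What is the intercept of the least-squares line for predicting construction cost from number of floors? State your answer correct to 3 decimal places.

13.571

n = 4, Σx = 25, Σy = 45, Σxy = 278, Σx² = 165
Sxx = Σx² − (Σx)²/n = 165 − 156.25 = 8.75
Sxy = Σxy − (Σx)(Σy)/n = 278 − 281.25 = -3.25
b = Sxy/Sxx = -3.25/8.75 = -0.371429
a = ȳ − b·x̄ = 11.25 − (-0.371429)·6.25 = 13.571429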